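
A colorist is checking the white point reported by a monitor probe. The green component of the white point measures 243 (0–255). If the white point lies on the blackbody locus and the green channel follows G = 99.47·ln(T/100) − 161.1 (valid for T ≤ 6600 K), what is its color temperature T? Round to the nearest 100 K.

ln t = (243 + 161.1) / 99.47 = 4.0625.
t = e^4.0625 = 58.121.
T = 100·t = 5812 K → 5800 K to the nearest 100 K.

5800 K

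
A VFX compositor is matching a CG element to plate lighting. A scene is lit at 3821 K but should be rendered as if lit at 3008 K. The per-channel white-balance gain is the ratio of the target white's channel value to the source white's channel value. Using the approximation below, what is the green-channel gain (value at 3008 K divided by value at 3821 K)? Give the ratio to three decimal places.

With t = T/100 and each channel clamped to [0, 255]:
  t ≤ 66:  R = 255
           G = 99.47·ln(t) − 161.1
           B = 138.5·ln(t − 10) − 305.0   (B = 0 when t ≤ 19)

0.882

At 3821 K (t = 38.21):
  G = 99.47·ln 38.21 − 161.1 = 99.47·3.6431 − 161.1 = 201.279.
At 3008 K (t = 30.08):
  G = 99.47·ln 30.08 − 161.1 = 99.47·3.4039 − 161.1 = 177.482.
Gain = 177.482 / 201.279 = 0.8818 → 0.882.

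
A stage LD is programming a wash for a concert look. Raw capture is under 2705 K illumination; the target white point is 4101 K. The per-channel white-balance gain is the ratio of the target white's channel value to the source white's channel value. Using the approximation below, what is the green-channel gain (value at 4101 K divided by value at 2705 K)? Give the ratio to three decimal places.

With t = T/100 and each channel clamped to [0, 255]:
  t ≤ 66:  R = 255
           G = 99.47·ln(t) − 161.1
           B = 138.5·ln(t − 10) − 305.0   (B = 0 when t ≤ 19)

1.248

At 2705 K (t = 27.05):
  G = 99.47·ln 27.05 − 161.1 = 99.47·3.2977 − 161.1 = 166.921.
At 4101 K (t = 41.01):
  G = 99.47·ln 41.01 − 161.1 = 99.47·3.7138 − 161.1 = 208.313.
Gain = 208.313 / 166.921 = 1.2480 → 1.248.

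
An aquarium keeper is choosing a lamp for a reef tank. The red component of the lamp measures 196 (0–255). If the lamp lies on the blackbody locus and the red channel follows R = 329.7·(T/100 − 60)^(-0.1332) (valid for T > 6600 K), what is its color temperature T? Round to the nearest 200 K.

(t − 60)^(-0.1332) = 196/329.7 = 0.59448.
t − 60 = 0.59448^(1/-0.1332) = 0.59448^(-7.508) = 49.621, so t = 109.621.
T = 100·t = 10962 K → 11000 K to the nearest 200 K.

11000 K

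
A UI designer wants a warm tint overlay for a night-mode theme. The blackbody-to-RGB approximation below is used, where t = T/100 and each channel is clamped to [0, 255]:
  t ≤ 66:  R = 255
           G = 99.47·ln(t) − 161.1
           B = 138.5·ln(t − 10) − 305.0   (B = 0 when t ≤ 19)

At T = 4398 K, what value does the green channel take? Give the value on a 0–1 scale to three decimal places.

0.844

t = 4398/100 = 43.98; the t ≤ 66 branch applies.
G = 99.47·ln 43.98 − 161.1 = 99.47·3.7837 − 161.1 = 215.268.
On a 0–1 scale: 215.268/255 = 0.8442 → 0.844.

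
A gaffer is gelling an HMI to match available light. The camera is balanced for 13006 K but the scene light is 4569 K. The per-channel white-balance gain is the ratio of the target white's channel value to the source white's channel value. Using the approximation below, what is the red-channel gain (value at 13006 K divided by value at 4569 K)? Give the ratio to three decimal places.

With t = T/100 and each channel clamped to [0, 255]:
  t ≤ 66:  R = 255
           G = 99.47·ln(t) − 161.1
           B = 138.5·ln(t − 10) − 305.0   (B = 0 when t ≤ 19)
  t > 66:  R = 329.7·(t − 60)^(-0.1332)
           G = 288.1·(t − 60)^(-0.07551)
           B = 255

0.734

At 4569 K (t = 45.69):
  R = 255 by definition for t ≤ 66.
At 13006 K (t = 130.06):
  R = 329.7·(130.06 − 60)^(-0.1332) = 329.7·70.06^(-0.1332) = 329.7·0.56778 = 187.198.
Gain = 187.198 / 255.000 = 0.7341 → 0.734.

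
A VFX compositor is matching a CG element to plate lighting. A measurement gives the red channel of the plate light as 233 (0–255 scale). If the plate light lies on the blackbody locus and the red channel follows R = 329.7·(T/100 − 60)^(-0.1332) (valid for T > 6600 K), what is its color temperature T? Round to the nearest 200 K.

(t − 60)^(-0.1332) = 233/329.7 = 0.70670.
t − 60 = 0.70670^(1/-0.1332) = 0.70670^(-7.508) = 13.547, so t = 73.547.
T = 100·t = 7355 K → 7400 K to the nearest 200 K.

7400 K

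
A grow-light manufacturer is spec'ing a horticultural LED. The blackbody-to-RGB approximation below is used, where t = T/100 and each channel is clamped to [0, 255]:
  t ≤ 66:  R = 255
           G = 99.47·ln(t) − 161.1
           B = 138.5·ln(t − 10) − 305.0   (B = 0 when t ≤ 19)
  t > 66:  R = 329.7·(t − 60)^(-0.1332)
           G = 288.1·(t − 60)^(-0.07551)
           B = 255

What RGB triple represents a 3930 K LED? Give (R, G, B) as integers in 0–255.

(255, 204, 163)

t = 3930/100 = 39.3; the t ≤ 66 branch applies.
R = 255 by definition for t ≤ 66.
G = 99.47·ln 39.3 − 161.1 = 99.47·3.6712 − 161.1 = 204.077.
B = 138.5·ln(39.3 − 10) − 305.0 = 138.5·ln 29.3 − 305.0 = 138.5·3.3776 − 305.0 = 162.796.
Rounded: (255, 204, 163).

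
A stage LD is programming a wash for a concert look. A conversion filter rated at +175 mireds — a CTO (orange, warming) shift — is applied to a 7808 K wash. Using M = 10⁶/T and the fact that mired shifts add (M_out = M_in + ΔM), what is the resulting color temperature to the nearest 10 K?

3300 K

M_in = 10⁶/7808 = 128.07 mireds.
M_out = 128.07 + (+175) = 303.07 mireds.
T_out = 10⁶/303.07 = 3299.5 K → 3300 K.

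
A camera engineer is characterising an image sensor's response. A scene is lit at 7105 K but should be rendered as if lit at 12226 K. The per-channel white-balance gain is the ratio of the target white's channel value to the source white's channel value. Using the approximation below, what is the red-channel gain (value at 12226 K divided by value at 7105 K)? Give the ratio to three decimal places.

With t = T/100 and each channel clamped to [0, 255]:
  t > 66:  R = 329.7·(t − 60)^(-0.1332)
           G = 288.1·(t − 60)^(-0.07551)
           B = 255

0.794

At 7105 K (t = 71.05):
  R = 329.7·(71.05 − 60)^(-0.1332) = 329.7·11.05^(-0.1332) = 329.7·0.72615 = 239.410.
At 12226 K (t = 122.26):
  R = 329.7·(122.26 − 60)^(-0.1332) = 329.7·62.26^(-0.1332) = 329.7·0.57678 = 190.165.
Gain = 190.165 / 239.410 = 0.7943 → 0.794.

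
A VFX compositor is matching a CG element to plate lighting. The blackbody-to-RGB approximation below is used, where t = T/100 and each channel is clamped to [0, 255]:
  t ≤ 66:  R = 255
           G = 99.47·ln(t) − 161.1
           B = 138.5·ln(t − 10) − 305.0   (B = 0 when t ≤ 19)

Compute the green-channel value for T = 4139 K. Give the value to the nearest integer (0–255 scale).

209

t = 4139/100 = 41.39; the t ≤ 66 branch applies.
G = 99.47·ln 41.39 − 161.1 = 99.47·3.7230 − 161.1 = 209.231.
Rounded: 209.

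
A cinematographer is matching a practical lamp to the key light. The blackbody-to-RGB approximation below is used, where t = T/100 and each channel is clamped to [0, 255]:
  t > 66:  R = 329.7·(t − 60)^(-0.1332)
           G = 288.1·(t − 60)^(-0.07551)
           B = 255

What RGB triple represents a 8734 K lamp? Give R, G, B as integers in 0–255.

R=212, G=224, B=255

t = 8734/100 = 87.34; the t > 66 branch applies.
R = 329.7·(87.34 − 60)^(-0.1332) = 329.7·27.34^(-0.1332) = 329.7·0.64360 = 212.196.
G = 288.1·(87.34 − 60)^(-0.07551) = 288.1·27.34^(-0.07551) = 288.1·0.77895 = 224.414.
B = 255 by definition for t > 66.
Rounded: (212, 224, 255).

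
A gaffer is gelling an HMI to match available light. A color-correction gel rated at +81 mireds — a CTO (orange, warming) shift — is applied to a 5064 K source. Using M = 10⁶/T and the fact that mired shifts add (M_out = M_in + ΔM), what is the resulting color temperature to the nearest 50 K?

3600 K

M_in = 10⁶/5064 = 197.47 mireds.
M_out = 197.47 + (+81) = 278.47 mireds.
T_out = 10⁶/278.47 = 3591.0 K → 3600 K.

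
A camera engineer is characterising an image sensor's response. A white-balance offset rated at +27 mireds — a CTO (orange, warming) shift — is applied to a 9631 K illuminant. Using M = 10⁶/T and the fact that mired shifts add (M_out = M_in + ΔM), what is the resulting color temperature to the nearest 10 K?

M_in = 10⁶/9631 = 103.83 mireds.
M_out = 103.83 + (+27) = 130.83 mireds.
T_out = 10⁶/130.83 = 7643.4 K → 7640 K.

7640 K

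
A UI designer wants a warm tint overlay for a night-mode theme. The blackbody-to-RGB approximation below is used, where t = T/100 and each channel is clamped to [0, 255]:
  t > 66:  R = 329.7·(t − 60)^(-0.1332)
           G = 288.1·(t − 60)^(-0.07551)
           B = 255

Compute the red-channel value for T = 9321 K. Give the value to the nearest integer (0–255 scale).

207

t = 9321/100 = 93.21; the t > 66 branch applies.
R = 329.7·(93.21 − 60)^(-0.1332) = 329.7·33.21^(-0.1332) = 329.7·0.62714 = 206.769.
Rounded: 207.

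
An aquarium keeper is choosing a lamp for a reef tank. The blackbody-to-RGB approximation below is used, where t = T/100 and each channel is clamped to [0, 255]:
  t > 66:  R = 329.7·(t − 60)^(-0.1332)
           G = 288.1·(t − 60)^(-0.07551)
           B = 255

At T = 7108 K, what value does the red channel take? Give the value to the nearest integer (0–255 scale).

239

t = 7108/100 = 71.08; the t > 66 branch applies.
R = 329.7·(71.08 − 60)^(-0.1332) = 329.7·11.08^(-0.1332) = 329.7·0.72588 = 239.324.
Rounded: 239.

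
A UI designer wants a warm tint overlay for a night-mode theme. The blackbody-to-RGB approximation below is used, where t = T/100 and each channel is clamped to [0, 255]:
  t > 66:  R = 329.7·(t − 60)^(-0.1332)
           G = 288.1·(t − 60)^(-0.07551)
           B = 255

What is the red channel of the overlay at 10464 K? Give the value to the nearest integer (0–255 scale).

t = 10464/100 = 104.64; the t > 66 branch applies.
R = 329.7·(104.64 − 60)^(-0.1332) = 329.7·44.64^(-0.1332) = 329.7·0.60292 = 198.781.
Rounded: 199.

199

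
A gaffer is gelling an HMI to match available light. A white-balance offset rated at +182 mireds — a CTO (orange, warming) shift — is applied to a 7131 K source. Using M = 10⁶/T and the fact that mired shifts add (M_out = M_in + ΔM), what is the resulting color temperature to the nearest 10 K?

M_in = 10⁶/7131 = 140.23 mireds.
M_out = 140.23 + (+182) = 322.23 mireds.
T_out = 10⁶/322.23 = 3103.3 K → 3100 K.

3100 K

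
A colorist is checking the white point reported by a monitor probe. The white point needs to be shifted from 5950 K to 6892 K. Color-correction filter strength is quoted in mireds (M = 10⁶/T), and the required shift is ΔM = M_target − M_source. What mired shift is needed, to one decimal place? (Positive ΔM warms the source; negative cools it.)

M_source = 10⁶/5950 = 168.067; M_target = 10⁶/6892 = 145.096.
ΔM = 145.096 − 168.067 = -22.971 → -23.0 mireds, a cooling shift.

-23.0 mireds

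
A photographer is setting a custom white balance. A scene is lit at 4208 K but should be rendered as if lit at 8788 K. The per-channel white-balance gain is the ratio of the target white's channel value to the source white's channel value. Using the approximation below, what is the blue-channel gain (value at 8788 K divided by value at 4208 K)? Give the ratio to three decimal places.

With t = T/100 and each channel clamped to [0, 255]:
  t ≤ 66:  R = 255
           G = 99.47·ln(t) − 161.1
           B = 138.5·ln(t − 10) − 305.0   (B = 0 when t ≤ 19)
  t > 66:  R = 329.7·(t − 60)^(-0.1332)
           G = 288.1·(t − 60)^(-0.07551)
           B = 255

1.454

At 4208 K (t = 42.08):
  B = 138.5·ln(42.08 − 10) − 305.0 = 138.5·ln 32.08 − 305.0 = 138.5·3.4682 − 305.0 = 175.350.
At 8788 K (t = 87.88):
  B = 255 by definition for t > 66.
Gain = 255.000 / 175.350 = 1.4542 → 1.454.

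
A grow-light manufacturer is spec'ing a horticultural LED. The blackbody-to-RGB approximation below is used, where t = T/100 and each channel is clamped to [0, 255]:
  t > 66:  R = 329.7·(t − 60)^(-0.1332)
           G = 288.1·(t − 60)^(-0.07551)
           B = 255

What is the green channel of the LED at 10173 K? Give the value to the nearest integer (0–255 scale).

t = 10173/100 = 101.73; the t > 66 branch applies.
G = 288.1·(101.73 − 60)^(-0.07551) = 288.1·41.73^(-0.07551) = 288.1·0.75447 = 217.362.
Rounded: 217.

217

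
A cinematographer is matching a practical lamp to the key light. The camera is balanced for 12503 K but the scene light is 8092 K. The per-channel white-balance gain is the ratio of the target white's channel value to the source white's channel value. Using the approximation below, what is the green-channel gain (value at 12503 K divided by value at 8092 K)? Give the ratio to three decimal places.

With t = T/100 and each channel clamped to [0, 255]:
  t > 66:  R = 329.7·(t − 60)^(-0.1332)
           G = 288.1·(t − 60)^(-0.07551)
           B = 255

0.918

At 8092 K (t = 80.92):
  G = 288.1·(80.92 − 60)^(-0.07551) = 288.1·20.92^(-0.07551) = 288.1·0.79485 = 228.996.
At 12503 K (t = 125.03):
  G = 288.1·(125.03 − 60)^(-0.07551) = 288.1·65.03^(-0.07551) = 288.1·0.72961 = 210.201.
Gain = 210.201 / 228.996 = 0.9179 → 0.918.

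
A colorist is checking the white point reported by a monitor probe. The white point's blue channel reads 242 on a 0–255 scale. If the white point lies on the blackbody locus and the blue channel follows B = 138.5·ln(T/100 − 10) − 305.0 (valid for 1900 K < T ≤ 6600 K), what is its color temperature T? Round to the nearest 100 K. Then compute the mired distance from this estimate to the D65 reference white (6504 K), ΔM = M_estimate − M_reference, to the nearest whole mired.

ln(t − 10) = (242 + 305.0) / 138.5 = 3.9495.
t − 10 = e^3.9495 = 51.907, so t = 61.907.
T = 100·t = 6191 K → 6200 K to the nearest 100 K.
M_estimate = 10⁶/6200 = 161.29; M_reference = 10⁶/6504 = 153.75.
ΔM = 161.29 − 153.75 = 7.54 → +8 mireds.

+8 mireds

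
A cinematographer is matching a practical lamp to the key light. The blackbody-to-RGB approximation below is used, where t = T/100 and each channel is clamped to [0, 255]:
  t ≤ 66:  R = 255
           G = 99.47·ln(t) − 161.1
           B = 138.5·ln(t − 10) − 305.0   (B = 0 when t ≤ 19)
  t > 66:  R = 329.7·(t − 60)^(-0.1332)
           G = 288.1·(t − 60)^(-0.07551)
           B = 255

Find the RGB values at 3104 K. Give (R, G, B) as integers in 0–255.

t = 3104/100 = 31.04; the t ≤ 66 branch applies.
R = 255 by definition for t ≤ 66.
G = 99.47·ln 31.04 − 161.1 = 99.47·3.4353 − 161.1 = 180.607.
B = 138.5·ln(31.04 − 10) − 305.0 = 138.5·ln 21.04 − 305.0 = 138.5·3.0464 − 305.0 = 116.930.
Rounded: (255, 181, 117).

(255, 181, 117)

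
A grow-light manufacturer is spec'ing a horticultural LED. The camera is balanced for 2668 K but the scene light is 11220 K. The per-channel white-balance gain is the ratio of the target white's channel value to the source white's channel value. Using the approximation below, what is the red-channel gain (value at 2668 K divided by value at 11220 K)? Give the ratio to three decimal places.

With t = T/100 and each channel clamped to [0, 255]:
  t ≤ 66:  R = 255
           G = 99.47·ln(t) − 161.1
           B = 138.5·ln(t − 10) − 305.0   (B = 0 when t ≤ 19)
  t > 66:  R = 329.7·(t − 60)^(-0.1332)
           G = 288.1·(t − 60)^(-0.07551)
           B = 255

At 11220 K (t = 112.2):
  R = 329.7·(112.2 − 60)^(-0.1332) = 329.7·52.2^(-0.1332) = 329.7·0.59048 = 194.682.
At 2668 K (t = 26.68):
  R = 255 by definition for t ≤ 66.
Gain = 255.000 / 194.682 = 1.3098 → 1.310.

1.310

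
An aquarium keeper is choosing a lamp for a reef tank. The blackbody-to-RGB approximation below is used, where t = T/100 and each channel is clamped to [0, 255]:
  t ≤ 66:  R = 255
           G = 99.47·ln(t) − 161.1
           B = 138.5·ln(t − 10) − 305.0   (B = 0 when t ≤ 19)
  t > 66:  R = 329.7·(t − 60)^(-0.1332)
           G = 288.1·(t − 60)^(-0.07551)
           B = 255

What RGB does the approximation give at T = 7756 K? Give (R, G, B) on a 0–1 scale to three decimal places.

t = 7756/100 = 77.56; the t > 66 branch applies.
R = 329.7·(77.56 − 60)^(-0.1332) = 329.7·17.56^(-0.1332) = 329.7·0.68270 = 225.086.
G = 288.1·(77.56 − 60)^(-0.07551) = 288.1·17.56^(-0.07551) = 288.1·0.80543 = 232.043.
B = 255 by definition for t > 66.
Dividing each by 255: (0.8827, 0.9100, 1.0000) → (0.883, 0.910, 1.000).

(0.883, 0.910, 1.000)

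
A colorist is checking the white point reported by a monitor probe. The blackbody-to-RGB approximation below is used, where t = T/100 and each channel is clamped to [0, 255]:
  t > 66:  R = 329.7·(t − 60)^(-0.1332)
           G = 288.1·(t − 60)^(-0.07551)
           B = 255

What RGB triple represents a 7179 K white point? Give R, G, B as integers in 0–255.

R=237, G=239, B=255

t = 7179/100 = 71.79; the t > 66 branch applies.
R = 329.7·(71.79 − 60)^(-0.1332) = 329.7·11.79^(-0.1332) = 329.7·0.71990 = 237.352.
G = 288.1·(71.79 − 60)^(-0.07551) = 288.1·11.79^(-0.07551) = 288.1·0.83002 = 239.130.
B = 255 by definition for t > 66.
Rounded: (237, 239, 255).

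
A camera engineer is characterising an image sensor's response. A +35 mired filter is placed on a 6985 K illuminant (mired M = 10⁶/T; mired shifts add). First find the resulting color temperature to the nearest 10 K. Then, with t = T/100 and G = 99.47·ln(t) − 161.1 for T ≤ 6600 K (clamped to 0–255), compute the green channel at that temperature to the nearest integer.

M_in = 10⁶/6985 = 143.16; M_out = 143.16 + (+35) = 178.16.
T_out = 10⁶/178.16 = 5612.8 K → 5610 K; t = 56.1.
G = 99.47·ln 56.1 − 161.1 = 99.47·4.0271 − 161.1 = 239.479.
Rounded: 239.

239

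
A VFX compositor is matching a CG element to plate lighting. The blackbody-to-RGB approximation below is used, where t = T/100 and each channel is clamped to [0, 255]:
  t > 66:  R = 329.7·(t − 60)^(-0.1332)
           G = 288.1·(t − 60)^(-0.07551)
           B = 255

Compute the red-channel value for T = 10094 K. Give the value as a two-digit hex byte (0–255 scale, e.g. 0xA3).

t = 10094/100 = 100.94; the t > 66 branch applies.
R = 329.7·(100.94 − 60)^(-0.1332) = 329.7·40.94^(-0.1332) = 329.7·0.60990 = 201.086.
Rounded: 201; in hex, 0xC9.

0xC9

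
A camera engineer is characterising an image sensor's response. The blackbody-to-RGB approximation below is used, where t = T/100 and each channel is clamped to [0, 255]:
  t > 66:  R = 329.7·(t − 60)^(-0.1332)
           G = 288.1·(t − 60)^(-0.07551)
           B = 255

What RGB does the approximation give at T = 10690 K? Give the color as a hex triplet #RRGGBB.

#C5D7FF

t = 10690/100 = 106.9; the t > 66 branch applies.
R = 329.7·(106.9 − 60)^(-0.1332) = 329.7·46.9^(-0.1332) = 329.7·0.59896 = 197.478.
G = 288.1·(106.9 − 60)^(-0.07551) = 288.1·46.9^(-0.07551) = 288.1·0.74784 = 215.453.
B = 255 by definition for t > 66.
Rounded: (197, 215, 255).
In hex: #C5D7FF.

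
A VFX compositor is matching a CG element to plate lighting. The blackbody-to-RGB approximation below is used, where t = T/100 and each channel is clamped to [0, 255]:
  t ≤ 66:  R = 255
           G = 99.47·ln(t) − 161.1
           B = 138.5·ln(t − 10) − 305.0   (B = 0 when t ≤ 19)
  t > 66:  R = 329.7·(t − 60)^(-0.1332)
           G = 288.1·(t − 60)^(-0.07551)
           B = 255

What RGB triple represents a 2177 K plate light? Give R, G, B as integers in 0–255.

R=255, G=145, B=36

t = 2177/100 = 21.77; the t ≤ 66 branch applies.
R = 255 by definition for t ≤ 66.
G = 99.47·ln 21.77 − 161.1 = 99.47·3.0805 − 161.1 = 145.321.
B = 138.5·ln(21.77 − 10) − 305.0 = 138.5·ln 11.77 − 305.0 = 138.5·2.4656 − 305.0 = 36.479.
Rounded: (255, 145, 36).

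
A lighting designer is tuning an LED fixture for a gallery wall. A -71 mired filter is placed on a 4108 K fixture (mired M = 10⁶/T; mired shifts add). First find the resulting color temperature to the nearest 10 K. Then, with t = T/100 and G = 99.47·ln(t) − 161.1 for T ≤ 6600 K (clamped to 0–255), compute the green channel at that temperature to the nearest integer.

243

M_in = 10⁶/4108 = 243.43; M_out = 243.43 + (-71) = 172.43.
T_out = 10⁶/172.43 = 5799.5 K → 5800 K; t = 58.
G = 99.47·ln 58 − 161.1 = 99.47·4.0604 − 161.1 = 242.792.
Rounded: 243.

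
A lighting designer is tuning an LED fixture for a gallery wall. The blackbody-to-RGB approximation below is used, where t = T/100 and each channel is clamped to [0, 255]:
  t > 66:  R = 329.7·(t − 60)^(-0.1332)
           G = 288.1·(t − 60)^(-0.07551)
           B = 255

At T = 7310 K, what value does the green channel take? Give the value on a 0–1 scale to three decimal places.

t = 7310/100 = 73.1; the t > 66 branch applies.
G = 288.1·(73.1 − 60)^(-0.07551) = 288.1·13.1^(-0.07551) = 288.1·0.82345 = 237.235.
On a 0–1 scale: 237.235/255 = 0.9303 → 0.930.

0.930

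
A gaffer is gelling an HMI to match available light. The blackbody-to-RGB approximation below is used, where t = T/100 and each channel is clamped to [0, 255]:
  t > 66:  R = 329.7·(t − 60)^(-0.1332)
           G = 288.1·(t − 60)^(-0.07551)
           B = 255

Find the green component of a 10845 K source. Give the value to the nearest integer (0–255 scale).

215

t = 10845/100 = 108.45; the t > 66 branch applies.
G = 288.1·(108.45 − 60)^(-0.07551) = 288.1·48.45^(-0.07551) = 288.1·0.74601 = 214.925.
Rounded: 215.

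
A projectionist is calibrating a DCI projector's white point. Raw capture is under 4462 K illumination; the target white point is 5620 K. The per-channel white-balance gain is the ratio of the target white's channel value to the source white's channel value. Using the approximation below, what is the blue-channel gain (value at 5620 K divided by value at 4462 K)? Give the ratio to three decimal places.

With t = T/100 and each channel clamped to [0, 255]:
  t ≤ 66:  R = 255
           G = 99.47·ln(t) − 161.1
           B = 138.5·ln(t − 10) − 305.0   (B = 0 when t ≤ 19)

1.215

At 4462 K (t = 44.62):
  B = 138.5·ln(44.62 − 10) − 305.0 = 138.5·ln 34.62 − 305.0 = 138.5·3.5444 − 305.0 = 185.904.
At 5620 K (t = 56.2):
  B = 138.5·ln(56.2 − 10) − 305.0 = 138.5·ln 46.2 − 305.0 = 138.5·3.8330 − 305.0 = 225.868.
Gain = 225.868 / 185.904 = 1.2150 → 1.215.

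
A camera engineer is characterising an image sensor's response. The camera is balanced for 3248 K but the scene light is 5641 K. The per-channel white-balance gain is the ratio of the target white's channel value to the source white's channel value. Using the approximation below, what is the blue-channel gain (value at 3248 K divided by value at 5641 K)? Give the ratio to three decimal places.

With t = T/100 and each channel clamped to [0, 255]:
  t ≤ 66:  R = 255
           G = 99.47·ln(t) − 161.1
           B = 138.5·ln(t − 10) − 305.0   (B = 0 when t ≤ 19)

0.557

At 5641 K (t = 56.41):
  B = 138.5·ln(56.41 − 10) − 305.0 = 138.5·ln 46.41 − 305.0 = 138.5·3.8375 − 305.0 = 226.496.
At 3248 K (t = 32.48):
  B = 138.5·ln(32.48 − 10) − 305.0 = 138.5·ln 22.48 − 305.0 = 138.5·3.1126 − 305.0 = 126.099.
Gain = 126.099 / 226.496 = 0.5567 → 0.557.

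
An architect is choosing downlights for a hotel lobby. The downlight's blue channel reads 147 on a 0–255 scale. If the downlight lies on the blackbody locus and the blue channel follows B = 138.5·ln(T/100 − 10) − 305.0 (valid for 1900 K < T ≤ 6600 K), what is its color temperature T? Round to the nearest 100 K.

ln(t − 10) = (147 + 305.0) / 138.5 = 3.2635.
t − 10 = e^3.2635 = 26.142, so t = 36.142.
T = 100·t = 3614 K → 3600 K to the nearest 100 K.

3600 K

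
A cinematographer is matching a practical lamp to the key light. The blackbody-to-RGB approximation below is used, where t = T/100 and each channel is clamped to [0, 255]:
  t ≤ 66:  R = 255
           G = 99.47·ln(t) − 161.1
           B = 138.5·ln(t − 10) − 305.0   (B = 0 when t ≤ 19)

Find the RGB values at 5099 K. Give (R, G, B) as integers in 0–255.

(255, 230, 209)

t = 5099/100 = 50.99; the t ≤ 66 branch applies.
R = 255 by definition for t ≤ 66.
G = 99.47·ln 50.99 − 161.1 = 99.47·3.9316 − 161.1 = 229.979.
B = 138.5·ln(50.99 − 10) − 305.0 = 138.5·ln 40.99 − 305.0 = 138.5·3.7133 − 305.0 = 209.296.
Rounded: (255, 230, 209).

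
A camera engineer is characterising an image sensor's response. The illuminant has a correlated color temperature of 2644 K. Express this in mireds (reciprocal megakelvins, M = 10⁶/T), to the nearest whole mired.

M = 10⁶ / 2644 = 378.215 → 378 mireds.

378 mireds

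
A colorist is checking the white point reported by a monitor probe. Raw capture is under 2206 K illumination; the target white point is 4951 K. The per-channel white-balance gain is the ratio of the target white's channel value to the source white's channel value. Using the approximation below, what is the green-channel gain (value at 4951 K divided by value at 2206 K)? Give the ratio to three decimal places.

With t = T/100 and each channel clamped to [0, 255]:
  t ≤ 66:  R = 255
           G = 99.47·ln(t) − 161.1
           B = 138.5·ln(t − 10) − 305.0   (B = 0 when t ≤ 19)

1.548

At 2206 K (t = 22.06):
  G = 99.47·ln 22.06 − 161.1 = 99.47·3.0938 − 161.1 = 146.637.
At 4951 K (t = 49.51):
  G = 99.47·ln 49.51 − 161.1 = 99.47·3.9022 − 161.1 = 227.049.
Gain = 227.049 / 146.637 = 1.5484 → 1.548.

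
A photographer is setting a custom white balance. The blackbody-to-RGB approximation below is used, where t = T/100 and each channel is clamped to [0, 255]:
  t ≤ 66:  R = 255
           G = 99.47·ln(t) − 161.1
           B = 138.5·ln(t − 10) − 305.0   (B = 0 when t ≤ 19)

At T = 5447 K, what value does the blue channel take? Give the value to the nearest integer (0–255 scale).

221

t = 5447/100 = 54.47; the t ≤ 66 branch applies.
B = 138.5·ln(54.47 − 10) − 305.0 = 138.5·ln 44.47 − 305.0 = 138.5·3.7948 − 305.0 = 220.582.
Rounded: 221.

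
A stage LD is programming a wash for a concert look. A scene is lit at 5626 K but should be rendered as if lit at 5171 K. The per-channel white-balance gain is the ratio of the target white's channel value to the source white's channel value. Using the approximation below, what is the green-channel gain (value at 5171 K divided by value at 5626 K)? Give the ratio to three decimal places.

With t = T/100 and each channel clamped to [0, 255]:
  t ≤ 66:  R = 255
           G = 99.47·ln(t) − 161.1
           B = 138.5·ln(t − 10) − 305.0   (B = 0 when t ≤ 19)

At 5626 K (t = 56.26):
  G = 99.47·ln 56.26 − 161.1 = 99.47·4.0300 − 161.1 = 239.762.
At 5171 K (t = 51.71):
  G = 99.47·ln 51.71 − 161.1 = 99.47·3.9457 − 161.1 = 231.374.
Gain = 231.374 / 239.762 = 0.9650 → 0.965.

0.965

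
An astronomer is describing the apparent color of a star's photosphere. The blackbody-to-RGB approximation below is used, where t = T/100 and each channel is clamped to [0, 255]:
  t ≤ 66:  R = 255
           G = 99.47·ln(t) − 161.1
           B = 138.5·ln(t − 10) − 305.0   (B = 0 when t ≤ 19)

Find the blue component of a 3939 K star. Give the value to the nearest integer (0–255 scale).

163

t = 3939/100 = 39.39; the t ≤ 66 branch applies.
B = 138.5·ln(39.39 − 10) − 305.0 = 138.5·ln 29.39 − 305.0 = 138.5·3.3807 − 305.0 = 163.221.
Rounded: 163.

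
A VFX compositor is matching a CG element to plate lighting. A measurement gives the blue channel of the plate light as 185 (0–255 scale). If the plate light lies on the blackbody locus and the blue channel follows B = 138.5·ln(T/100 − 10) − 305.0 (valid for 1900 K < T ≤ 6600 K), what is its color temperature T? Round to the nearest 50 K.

ln(t − 10) = (185 + 305.0) / 138.5 = 3.5379.
t − 10 = e^3.5379 = 34.395, so t = 44.395.
T = 100·t = 4439 K → 4450 K to the nearest 50 K.

4450 K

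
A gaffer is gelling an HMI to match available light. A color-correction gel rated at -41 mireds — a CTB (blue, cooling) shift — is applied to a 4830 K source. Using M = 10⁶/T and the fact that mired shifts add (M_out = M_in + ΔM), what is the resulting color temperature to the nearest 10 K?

6020 K

M_in = 10⁶/4830 = 207.04 mireds.
M_out = 207.04 + (-41) = 166.04 mireds.
T_out = 10⁶/166.04 = 6022.7 K → 6020 K.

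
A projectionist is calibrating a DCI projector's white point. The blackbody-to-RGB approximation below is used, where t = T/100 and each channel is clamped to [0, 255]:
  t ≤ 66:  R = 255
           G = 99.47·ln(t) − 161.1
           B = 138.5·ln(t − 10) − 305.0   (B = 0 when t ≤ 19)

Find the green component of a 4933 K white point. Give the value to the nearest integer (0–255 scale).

227

t = 4933/100 = 49.33; the t ≤ 66 branch applies.
G = 99.47·ln 49.33 − 161.1 = 99.47·3.8985 − 161.1 = 226.687.
Rounded: 227.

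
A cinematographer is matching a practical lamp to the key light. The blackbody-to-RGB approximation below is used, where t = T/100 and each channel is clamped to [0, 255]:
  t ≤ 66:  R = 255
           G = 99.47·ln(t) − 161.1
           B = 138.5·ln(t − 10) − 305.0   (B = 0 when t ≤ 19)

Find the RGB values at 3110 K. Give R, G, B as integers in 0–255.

t = 3110/100 = 31.1; the t ≤ 66 branch applies.
R = 255 by definition for t ≤ 66.
G = 99.47·ln 31.1 − 161.1 = 99.47·3.4372 − 161.1 = 180.799.
B = 138.5·ln(31.1 − 10) − 305.0 = 138.5·ln 21.1 − 305.0 = 138.5·3.0493 − 305.0 = 117.324.
Rounded: (255, 181, 117).

R=255, G=181, B=117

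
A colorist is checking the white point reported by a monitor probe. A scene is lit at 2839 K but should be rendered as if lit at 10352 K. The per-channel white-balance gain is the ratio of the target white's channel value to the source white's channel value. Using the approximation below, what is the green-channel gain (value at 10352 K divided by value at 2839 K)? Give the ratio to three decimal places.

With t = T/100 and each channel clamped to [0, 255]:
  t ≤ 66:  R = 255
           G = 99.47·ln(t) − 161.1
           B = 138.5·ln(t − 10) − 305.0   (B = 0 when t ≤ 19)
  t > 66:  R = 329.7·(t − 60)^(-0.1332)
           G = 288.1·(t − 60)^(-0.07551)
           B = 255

1.262

At 2839 K (t = 28.39):
  G = 99.47·ln 28.39 − 161.1 = 99.47·3.3460 − 161.1 = 171.730.
At 10352 K (t = 103.52):
  G = 288.1·(103.52 − 60)^(-0.07551) = 288.1·43.52^(-0.07551) = 288.1·0.75208 = 216.674.
Gain = 216.674 / 171.730 = 1.2617 → 1.262.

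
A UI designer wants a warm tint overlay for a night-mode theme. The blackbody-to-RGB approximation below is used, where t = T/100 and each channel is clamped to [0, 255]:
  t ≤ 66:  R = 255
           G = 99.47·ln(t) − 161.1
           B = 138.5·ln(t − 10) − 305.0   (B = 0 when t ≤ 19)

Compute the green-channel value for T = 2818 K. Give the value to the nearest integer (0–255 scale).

171

t = 2818/100 = 28.18; the t ≤ 66 branch applies.
G = 99.47·ln 28.18 − 161.1 = 99.47·3.3386 − 161.1 = 170.992.
Rounded: 171.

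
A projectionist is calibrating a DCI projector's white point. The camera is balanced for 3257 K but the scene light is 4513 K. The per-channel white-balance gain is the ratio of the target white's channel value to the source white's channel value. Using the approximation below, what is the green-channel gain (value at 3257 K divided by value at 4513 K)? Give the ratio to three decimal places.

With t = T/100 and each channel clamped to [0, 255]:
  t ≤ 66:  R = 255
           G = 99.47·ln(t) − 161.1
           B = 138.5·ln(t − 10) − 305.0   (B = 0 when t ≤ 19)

At 4513 K (t = 45.13):
  G = 99.47·ln 45.13 − 161.1 = 99.47·3.8095 − 161.1 = 217.836.
At 3257 K (t = 32.57):
  G = 99.47·ln 32.57 − 161.1 = 99.47·3.4834 − 161.1 = 185.393.
Gain = 185.393 / 217.836 = 0.8511 → 0.851.

0.851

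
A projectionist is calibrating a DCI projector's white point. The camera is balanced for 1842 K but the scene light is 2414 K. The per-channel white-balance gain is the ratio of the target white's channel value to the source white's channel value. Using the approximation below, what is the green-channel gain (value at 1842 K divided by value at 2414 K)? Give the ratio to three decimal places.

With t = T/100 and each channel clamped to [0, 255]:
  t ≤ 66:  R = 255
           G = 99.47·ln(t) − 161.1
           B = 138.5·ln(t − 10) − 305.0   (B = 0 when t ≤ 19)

At 2414 K (t = 24.14):
  G = 99.47·ln 24.14 − 161.1 = 99.47·3.1839 − 161.1 = 155.600.
At 1842 K (t = 18.42):
  G = 99.47·ln 18.42 − 161.1 = 99.47·2.9134 − 161.1 = 128.700.
Gain = 128.700 / 155.600 = 0.8271 → 0.827.

0.827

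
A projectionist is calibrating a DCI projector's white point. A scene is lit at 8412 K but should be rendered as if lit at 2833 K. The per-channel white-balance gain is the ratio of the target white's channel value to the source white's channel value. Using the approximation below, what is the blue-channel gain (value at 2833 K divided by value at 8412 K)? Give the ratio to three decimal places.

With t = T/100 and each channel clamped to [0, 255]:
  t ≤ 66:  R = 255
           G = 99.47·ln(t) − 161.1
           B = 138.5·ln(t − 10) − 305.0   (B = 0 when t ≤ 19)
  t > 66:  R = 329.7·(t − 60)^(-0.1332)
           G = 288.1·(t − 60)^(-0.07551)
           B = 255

At 8412 K (t = 84.12):
  B = 255 by definition for t > 66.
At 2833 K (t = 28.33):
  B = 138.5·ln(28.33 − 10) − 305.0 = 138.5·ln 18.33 − 305.0 = 138.5·2.9085 − 305.0 = 97.833.
Gain = 97.833 / 255.000 = 0.3837 → 0.384.

0.384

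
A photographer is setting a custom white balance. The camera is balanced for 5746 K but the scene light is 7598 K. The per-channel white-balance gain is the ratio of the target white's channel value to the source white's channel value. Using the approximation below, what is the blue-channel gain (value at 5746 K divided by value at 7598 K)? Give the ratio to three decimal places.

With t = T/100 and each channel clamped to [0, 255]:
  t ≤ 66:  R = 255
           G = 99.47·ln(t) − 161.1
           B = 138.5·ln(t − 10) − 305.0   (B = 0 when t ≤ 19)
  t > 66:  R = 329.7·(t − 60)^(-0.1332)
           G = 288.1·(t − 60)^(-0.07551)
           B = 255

0.900

At 7598 K (t = 75.98):
  B = 255 by definition for t > 66.
At 5746 K (t = 57.46):
  B = 138.5·ln(57.46 − 10) − 305.0 = 138.5·ln 47.46 − 305.0 = 138.5·3.8599 − 305.0 = 229.594.
Gain = 229.594 / 255.000 = 0.9004 → 0.900.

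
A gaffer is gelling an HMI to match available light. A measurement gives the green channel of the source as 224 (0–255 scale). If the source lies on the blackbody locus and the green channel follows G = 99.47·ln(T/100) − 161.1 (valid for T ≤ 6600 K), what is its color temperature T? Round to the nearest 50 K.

ln t = (224 + 161.1) / 99.47 = 3.8715.
t = e^3.8715 = 48.015.
T = 100·t = 4802 K → 4800 K to the nearest 50 K.

4800 K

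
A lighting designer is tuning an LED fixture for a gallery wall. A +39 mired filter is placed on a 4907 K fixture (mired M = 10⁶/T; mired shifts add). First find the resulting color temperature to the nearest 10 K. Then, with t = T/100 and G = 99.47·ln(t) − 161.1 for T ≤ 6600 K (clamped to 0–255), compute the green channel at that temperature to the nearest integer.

209

M_in = 10⁶/4907 = 203.79; M_out = 203.79 + (+39) = 242.79.
T_out = 10⁶/242.79 = 4118.8 K → 4120 K; t = 41.2.
G = 99.47·ln 41.2 − 161.1 = 99.47·3.7184 − 161.1 = 208.773.
Rounded: 209.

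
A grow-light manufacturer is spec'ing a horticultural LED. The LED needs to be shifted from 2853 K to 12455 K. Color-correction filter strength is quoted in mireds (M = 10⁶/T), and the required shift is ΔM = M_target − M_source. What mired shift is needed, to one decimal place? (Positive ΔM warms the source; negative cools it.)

M_source = 10⁶/2853 = 350.508; M_target = 10⁶/12455 = 80.289.
ΔM = 80.289 − 350.508 = -270.219 → -270.2 mireds, a cooling shift.

-270.2 mireds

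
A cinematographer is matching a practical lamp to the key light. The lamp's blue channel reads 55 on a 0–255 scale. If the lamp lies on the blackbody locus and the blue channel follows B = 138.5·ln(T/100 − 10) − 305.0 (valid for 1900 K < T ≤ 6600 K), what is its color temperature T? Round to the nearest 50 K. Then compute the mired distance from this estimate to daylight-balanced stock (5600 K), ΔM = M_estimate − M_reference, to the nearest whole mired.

ln(t − 10) = (55 + 305.0) / 138.5 = 2.5993.
t − 10 = e^2.5993 = 13.454, so t = 23.454.
T = 100·t = 2345 K → 2350 K to the nearest 50 K.
M_estimate = 10⁶/2350 = 425.53; M_reference = 10⁶/5600 = 178.57.
ΔM = 425.53 − 178.57 = 246.96 → +247 mireds.

+247 mireds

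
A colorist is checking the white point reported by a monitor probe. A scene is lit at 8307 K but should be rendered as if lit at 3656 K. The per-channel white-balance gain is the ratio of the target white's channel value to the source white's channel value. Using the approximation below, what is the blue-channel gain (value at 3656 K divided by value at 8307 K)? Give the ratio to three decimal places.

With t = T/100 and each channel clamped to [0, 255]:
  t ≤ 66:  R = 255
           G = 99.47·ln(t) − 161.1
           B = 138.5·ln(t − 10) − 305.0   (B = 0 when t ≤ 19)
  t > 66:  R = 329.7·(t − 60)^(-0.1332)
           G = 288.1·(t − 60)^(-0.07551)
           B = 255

At 8307 K (t = 83.07):
  B = 255 by definition for t > 66.
At 3656 K (t = 36.56):
  B = 138.5·ln(36.56 − 10) − 305.0 = 138.5·ln 26.56 − 305.0 = 138.5·3.2794 − 305.0 = 149.198.
Gain = 149.198 / 255.000 = 0.5851 → 0.585.

0.585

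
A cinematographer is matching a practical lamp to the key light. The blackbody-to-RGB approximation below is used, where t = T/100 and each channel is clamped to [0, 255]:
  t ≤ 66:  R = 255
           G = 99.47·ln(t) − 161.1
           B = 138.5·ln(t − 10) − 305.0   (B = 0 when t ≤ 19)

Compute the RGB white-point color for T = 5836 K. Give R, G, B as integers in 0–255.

R=255, G=243, B=232

t = 5836/100 = 58.36; the t ≤ 66 branch applies.
R = 255 by definition for t ≤ 66.
G = 99.47·ln 58.36 − 161.1 = 99.47·4.0666 − 161.1 = 243.408.
B = 138.5·ln(58.36 − 10) − 305.0 = 138.5·ln 48.36 − 305.0 = 138.5·3.8787 − 305.0 = 232.196.
Rounded: (255, 243, 232).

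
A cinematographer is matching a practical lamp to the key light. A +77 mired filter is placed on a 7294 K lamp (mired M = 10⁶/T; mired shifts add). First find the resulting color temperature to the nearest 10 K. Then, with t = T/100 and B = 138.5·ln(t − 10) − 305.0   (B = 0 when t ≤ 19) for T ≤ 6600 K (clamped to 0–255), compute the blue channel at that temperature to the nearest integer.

194

M_in = 10⁶/7294 = 137.10; M_out = 137.10 + (+77) = 214.10.
T_out = 10⁶/214.10 = 4670.7 K → 4670 K; t = 46.7.
B = 138.5·ln(46.7 − 10) − 305.0 = 138.5·ln 36.7 − 305.0 = 138.5·3.6028 − 305.0 = 193.985.
Rounded: 194.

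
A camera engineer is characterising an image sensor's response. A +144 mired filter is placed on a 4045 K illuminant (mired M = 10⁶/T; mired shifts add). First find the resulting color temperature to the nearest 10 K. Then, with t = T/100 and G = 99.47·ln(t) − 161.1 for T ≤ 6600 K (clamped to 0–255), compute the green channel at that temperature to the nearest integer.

161

M_in = 10⁶/4045 = 247.22; M_out = 247.22 + (+144) = 391.22.
T_out = 10⁶/391.22 = 2556.1 K → 2560 K; t = 25.6.
G = 99.47·ln 25.6 − 161.1 = 99.47·3.2426 − 161.1 = 161.441.
Rounded: 161.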